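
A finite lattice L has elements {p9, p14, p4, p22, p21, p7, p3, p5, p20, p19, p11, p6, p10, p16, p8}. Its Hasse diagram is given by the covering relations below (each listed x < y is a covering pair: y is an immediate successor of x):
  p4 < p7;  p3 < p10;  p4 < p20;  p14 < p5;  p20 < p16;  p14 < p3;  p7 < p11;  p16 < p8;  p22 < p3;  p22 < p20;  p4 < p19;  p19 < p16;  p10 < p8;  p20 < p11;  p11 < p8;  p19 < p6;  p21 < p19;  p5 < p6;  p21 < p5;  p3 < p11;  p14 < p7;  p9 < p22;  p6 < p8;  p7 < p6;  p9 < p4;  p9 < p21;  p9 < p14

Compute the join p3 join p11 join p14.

Common upper bounds of {p3, p11, p14}: p11, p8.
The least among these is p11.

p11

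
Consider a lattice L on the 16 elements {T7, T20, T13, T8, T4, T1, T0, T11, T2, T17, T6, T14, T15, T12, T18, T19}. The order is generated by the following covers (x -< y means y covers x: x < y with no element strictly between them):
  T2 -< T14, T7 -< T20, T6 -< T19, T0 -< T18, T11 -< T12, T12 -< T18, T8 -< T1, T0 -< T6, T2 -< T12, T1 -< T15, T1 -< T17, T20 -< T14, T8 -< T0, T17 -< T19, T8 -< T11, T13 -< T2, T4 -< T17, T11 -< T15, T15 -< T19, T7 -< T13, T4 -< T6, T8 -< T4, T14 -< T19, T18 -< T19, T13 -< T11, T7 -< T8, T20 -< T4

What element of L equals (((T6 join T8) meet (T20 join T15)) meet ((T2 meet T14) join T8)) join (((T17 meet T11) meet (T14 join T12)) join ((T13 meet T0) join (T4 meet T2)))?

T8

T6 ∨ T8 = T6
T20 ∨ T15 = T19
T6 ∧ T19 = T6
T2 ∧ T14 = T2
T2 ∨ T8 = T12
T6 ∧ T12 = T8
T17 ∧ T11 = T8
T14 ∨ T12 = T19
T8 ∧ T19 = T8
T13 ∧ T0 = T7
T4 ∧ T2 = T7
T7 ∨ T7 = T7
T8 ∨ T7 = T8
T8 ∨ T8 = T8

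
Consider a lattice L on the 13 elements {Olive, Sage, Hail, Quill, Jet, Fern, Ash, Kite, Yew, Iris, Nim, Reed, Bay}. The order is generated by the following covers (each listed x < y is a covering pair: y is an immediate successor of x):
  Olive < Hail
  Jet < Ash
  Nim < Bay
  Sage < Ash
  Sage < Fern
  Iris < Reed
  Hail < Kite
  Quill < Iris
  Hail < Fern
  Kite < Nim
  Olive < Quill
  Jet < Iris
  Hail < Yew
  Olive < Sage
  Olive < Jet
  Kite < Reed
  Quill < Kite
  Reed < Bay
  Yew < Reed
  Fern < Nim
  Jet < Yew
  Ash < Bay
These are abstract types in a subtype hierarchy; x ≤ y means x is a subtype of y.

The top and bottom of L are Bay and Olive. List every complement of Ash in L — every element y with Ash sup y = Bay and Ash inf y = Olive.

Hail, Kite, Quill

Need y with Ash ∨ y = Bay and Ash ∧ y = Olive.
Checking each element gives: Hail, Kite, Quill.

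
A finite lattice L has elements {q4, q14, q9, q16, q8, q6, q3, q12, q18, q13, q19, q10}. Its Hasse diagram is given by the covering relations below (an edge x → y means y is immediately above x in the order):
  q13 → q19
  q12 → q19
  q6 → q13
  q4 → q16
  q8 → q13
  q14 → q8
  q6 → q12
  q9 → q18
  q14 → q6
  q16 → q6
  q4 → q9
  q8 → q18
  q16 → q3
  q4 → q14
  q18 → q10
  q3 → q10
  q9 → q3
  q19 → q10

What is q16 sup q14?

q6

Common upper bounds of {q16, q14}: q10, q12, q13, q19, q6.
The least among these is q6.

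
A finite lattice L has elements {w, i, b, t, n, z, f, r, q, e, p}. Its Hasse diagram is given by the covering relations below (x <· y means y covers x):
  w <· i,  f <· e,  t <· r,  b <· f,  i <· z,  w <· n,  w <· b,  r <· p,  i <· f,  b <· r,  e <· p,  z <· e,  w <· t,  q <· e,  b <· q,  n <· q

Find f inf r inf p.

b

Common lower bounds of {f, r, p}: b, w.
The greatest among these is b.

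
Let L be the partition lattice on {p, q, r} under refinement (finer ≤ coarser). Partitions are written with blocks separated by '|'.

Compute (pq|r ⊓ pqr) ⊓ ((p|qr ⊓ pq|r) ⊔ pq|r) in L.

pq|r

pq|r ∧ pqr = pq|r
p|qr ∧ pq|r = p|q|r
p|q|r ∨ pq|r = pq|r
pq|r ∧ pq|r = pq|r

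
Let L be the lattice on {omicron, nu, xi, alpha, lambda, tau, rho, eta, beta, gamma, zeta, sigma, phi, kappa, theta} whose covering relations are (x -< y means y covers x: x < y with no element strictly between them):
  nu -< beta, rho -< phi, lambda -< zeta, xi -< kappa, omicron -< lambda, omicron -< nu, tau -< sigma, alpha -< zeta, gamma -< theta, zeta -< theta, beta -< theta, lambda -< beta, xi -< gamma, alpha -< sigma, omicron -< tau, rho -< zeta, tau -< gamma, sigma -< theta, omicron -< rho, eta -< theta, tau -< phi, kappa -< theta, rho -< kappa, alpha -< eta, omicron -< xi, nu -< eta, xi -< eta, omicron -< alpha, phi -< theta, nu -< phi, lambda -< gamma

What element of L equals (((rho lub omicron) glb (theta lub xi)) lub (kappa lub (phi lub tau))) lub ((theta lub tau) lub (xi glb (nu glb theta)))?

theta

rho ∨ omicron = rho
theta ∨ xi = theta
rho ∧ theta = rho
phi ∨ tau = phi
kappa ∨ phi = theta
rho ∨ theta = theta
theta ∨ tau = theta
nu ∧ theta = nu
xi ∧ nu = omicron
theta ∨ omicron = theta
theta ∨ theta = theta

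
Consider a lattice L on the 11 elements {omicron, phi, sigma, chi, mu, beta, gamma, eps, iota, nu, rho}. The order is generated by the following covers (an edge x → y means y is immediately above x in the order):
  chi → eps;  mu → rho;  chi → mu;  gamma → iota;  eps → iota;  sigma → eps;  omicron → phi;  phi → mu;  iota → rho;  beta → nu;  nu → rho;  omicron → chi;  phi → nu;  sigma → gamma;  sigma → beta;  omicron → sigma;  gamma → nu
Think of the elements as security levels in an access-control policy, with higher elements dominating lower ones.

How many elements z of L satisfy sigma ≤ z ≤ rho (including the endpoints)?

7

The interval [sigma, rho] = {beta, eps, gamma, iota, nu, rho, sigma}, which has 7 elements.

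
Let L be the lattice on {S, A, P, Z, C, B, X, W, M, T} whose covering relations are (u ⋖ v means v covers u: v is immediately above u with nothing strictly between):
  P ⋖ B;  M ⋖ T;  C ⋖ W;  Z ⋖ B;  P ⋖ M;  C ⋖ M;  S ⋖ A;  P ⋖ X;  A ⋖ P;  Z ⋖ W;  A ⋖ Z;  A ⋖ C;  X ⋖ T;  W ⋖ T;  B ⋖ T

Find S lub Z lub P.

Common upper bounds of {S, Z, P}: B, T.
The least among these is B.

B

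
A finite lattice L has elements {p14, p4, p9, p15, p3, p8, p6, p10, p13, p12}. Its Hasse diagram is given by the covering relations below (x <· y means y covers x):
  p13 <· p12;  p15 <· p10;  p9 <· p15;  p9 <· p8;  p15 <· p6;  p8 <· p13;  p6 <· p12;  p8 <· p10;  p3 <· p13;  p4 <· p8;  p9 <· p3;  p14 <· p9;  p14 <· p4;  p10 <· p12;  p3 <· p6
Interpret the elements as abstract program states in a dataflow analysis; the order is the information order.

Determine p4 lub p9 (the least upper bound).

Common upper bounds of {p4, p9}: p10, p12, p13, p8.
The least among these is p8.

p8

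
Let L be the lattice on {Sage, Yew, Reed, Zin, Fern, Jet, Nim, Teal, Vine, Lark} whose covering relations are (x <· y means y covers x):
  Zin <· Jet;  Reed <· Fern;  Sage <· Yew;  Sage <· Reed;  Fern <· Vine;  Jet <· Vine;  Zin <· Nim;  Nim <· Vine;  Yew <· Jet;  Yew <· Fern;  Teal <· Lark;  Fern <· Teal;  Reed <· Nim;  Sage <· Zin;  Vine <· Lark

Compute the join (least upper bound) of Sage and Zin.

Zin

Common upper bounds of {Sage, Zin}: Jet, Lark, Nim, Vine, Zin.
The least among these is Zin.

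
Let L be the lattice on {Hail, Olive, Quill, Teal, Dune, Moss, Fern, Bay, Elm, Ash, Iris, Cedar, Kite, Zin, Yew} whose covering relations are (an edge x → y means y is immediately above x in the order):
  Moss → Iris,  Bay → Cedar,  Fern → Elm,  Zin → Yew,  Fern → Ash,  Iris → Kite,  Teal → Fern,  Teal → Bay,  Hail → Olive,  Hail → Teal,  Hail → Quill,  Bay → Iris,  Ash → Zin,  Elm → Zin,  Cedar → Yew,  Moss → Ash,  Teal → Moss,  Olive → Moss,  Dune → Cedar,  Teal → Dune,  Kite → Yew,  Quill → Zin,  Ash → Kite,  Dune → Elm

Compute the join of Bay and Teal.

Bay

Common upper bounds of {Bay, Teal}: Bay, Cedar, Iris, Kite, Yew.
The least among these is Bay.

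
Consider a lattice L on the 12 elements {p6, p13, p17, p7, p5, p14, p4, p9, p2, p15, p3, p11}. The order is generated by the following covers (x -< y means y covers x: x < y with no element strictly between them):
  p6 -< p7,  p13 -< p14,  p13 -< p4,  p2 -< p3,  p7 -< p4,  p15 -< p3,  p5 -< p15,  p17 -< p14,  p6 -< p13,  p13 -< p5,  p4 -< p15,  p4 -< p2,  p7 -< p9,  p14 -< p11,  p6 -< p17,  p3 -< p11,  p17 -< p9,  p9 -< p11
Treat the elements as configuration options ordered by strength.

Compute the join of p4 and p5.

p15

Common upper bounds of {p4, p5}: p11, p15, p3.
The least among these is p15.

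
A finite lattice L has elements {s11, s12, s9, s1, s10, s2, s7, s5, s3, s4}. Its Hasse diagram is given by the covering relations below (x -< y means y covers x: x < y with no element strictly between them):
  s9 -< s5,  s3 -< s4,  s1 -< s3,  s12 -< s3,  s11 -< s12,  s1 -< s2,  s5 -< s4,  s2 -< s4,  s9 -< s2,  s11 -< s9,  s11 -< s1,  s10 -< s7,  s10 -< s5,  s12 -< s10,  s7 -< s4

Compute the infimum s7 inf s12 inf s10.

s12

Common lower bounds of {s7, s12, s10}: s11, s12.
The greatest among these is s12.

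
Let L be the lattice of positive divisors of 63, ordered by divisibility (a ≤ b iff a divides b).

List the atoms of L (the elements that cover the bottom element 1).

The atoms are exactly the elements that cover 1: 3, 7.

3, 7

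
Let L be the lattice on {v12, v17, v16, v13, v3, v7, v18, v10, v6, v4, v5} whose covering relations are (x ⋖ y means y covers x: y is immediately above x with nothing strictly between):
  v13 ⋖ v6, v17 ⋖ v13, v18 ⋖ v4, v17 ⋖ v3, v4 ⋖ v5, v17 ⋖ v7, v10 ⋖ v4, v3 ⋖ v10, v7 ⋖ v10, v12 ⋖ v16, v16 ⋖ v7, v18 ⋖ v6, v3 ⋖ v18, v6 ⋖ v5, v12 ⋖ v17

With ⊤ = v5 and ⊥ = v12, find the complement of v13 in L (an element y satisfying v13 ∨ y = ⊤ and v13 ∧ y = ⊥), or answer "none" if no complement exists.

v16

Need y with v13 ∨ y = v5 and v13 ∧ y = v12.
Checking each element gives: v16.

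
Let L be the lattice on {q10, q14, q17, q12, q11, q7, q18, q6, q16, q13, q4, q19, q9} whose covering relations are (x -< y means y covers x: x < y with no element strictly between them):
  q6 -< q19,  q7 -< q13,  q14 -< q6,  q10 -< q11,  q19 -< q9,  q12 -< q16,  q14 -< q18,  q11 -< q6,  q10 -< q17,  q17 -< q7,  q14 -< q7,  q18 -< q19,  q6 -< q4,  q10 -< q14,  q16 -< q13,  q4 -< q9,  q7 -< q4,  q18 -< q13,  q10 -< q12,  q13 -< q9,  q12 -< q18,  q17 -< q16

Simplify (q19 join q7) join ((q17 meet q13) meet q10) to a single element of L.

q9

q19 ∨ q7 = q9
q17 ∧ q13 = q17
q17 ∧ q10 = q10
q9 ∨ q10 = q9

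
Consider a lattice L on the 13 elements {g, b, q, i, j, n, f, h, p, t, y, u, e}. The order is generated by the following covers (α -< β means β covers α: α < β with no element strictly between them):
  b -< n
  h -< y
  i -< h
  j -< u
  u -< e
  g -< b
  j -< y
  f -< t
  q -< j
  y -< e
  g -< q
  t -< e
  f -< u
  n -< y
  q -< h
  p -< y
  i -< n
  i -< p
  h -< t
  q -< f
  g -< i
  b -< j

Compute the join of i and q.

Common upper bounds of {i, q}: e, h, t, y.
The least among these is h.

h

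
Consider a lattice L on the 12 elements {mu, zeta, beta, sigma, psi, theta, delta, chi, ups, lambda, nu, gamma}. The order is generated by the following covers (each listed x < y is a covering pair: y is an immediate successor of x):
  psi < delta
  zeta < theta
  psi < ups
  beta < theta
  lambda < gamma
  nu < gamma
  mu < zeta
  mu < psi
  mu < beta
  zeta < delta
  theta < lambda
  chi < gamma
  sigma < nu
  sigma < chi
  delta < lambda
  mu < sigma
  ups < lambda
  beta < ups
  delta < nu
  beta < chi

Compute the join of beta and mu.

Common upper bounds of {beta, mu}: beta, chi, gamma, lambda, theta, ups.
The least among these is beta.

beta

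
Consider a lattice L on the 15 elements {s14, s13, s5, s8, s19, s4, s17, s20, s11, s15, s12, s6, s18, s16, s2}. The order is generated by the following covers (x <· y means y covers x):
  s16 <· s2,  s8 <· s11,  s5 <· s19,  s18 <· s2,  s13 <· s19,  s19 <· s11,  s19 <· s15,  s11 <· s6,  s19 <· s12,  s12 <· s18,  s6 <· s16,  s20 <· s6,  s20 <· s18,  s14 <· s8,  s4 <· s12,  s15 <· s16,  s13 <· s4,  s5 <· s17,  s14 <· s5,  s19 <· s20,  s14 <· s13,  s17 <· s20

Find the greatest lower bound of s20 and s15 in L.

s19

Common lower bounds of {s20, s15}: s13, s14, s19, s5.
The greatest among these is s19.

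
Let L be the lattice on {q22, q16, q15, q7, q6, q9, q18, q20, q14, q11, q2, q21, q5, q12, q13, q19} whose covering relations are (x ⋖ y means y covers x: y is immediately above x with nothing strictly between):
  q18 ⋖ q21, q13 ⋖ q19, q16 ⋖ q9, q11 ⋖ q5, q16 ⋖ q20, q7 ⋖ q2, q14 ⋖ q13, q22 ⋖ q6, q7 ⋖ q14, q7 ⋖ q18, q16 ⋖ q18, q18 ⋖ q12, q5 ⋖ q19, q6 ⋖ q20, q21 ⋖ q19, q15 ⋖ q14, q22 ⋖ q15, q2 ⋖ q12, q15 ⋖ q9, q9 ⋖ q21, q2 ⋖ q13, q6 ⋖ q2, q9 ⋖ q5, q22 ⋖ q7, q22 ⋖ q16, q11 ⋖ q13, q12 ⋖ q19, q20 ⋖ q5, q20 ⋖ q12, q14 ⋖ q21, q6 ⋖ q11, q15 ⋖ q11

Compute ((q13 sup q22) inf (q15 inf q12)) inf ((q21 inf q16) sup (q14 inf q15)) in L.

q13 ∨ q22 = q13
q15 ∧ q12 = q22
q13 ∧ q22 = q22
q21 ∧ q16 = q16
q14 ∧ q15 = q15
q16 ∨ q15 = q9
q22 ∧ q9 = q22

q22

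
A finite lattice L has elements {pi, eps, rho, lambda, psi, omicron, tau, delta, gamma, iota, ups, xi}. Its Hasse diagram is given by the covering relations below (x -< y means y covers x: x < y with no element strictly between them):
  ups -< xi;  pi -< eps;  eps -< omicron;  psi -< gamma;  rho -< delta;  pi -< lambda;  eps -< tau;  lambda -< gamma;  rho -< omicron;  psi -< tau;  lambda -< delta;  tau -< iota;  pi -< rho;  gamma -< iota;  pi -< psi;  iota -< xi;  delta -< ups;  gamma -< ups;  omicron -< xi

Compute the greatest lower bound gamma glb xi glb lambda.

Common lower bounds of {gamma, xi, lambda}: lambda, pi.
The greatest among these is lambda.

lambda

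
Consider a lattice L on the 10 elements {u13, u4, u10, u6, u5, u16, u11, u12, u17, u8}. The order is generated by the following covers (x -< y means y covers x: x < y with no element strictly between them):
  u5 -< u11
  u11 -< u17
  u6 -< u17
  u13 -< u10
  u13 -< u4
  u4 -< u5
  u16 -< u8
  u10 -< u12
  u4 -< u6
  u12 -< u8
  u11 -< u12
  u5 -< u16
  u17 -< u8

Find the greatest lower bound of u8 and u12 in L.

u12

Common lower bounds of {u8, u12}: u10, u11, u12, u13, u4, u5.
The greatest among these is u12.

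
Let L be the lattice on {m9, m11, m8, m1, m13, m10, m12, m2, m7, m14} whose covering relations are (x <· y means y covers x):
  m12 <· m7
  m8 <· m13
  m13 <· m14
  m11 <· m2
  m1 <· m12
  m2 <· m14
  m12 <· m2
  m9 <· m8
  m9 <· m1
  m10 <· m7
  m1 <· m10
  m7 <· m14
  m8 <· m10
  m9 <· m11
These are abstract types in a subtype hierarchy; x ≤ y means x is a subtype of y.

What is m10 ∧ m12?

Common lower bounds of {m10, m12}: m1, m9.
The greatest among these is m1.

m1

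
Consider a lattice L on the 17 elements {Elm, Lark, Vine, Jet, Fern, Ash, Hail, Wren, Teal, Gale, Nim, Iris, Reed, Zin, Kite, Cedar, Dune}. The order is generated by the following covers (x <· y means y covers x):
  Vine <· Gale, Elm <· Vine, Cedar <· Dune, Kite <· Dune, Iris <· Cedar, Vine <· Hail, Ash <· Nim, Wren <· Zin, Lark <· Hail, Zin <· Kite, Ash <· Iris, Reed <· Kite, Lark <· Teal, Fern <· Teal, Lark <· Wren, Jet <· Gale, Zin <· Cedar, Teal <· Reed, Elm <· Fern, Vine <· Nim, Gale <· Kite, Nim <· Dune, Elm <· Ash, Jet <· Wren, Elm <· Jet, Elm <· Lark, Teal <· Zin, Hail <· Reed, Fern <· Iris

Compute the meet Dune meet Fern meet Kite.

Fern

Common lower bounds of {Dune, Fern, Kite}: Elm, Fern.
The greatest among these is Fern.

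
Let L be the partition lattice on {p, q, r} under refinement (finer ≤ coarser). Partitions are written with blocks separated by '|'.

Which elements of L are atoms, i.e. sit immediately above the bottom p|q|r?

pq|r, pr|q, p|qr

The atoms are exactly the elements that cover p|q|r: pq|r, pr|q, p|qr.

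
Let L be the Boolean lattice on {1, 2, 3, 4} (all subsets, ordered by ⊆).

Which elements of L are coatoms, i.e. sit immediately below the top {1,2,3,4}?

{1,2,3}, {1,2,4}, {1,3,4}, {2,3,4}

The coatoms are exactly the elements covered by {1,2,3,4}: {1,2,3}, {1,2,4}, {1,3,4}, {2,3,4}.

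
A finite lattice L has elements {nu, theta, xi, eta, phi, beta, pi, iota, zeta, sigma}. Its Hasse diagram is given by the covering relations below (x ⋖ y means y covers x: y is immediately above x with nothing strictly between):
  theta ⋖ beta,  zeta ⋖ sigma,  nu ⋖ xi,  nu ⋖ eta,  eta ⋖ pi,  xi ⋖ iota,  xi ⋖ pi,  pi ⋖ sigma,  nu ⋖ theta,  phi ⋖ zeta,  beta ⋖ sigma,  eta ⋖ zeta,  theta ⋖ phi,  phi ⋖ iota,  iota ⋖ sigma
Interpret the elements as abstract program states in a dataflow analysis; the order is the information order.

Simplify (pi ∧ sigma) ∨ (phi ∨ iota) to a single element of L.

sigma

pi ∧ sigma = pi
phi ∨ iota = iota
pi ∨ iota = sigma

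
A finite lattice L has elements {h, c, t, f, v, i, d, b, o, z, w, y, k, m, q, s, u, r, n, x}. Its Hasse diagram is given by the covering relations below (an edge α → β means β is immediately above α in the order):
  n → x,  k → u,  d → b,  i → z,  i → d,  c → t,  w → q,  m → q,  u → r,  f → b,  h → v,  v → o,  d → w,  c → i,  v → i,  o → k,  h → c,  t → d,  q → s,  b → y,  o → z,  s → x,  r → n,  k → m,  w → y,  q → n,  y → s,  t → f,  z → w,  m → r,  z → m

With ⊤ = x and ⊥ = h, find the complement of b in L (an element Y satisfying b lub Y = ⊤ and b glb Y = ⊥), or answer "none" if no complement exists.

For every candidate Y, either b ∨ Y ≠ x or b ∧ Y ≠ h; no complement exists.

none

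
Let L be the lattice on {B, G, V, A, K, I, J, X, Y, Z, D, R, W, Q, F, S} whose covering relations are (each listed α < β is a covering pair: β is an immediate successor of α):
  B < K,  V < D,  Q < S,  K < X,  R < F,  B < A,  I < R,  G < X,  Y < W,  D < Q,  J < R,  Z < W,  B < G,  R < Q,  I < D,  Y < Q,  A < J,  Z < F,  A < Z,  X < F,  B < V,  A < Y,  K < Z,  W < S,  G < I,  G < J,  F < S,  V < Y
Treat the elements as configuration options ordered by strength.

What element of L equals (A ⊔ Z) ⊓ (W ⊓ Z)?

Z

A ∨ Z = Z
W ∧ Z = Z
Z ∧ Z = Z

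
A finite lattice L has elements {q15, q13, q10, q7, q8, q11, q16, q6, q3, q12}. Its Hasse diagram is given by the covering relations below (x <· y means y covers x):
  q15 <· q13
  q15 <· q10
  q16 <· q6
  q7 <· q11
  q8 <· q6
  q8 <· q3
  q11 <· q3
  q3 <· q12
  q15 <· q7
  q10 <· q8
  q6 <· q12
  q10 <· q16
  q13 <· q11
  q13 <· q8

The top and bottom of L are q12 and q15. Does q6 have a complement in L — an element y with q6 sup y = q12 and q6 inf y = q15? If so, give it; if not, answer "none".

Need y with q6 ∨ y = q12 and q6 ∧ y = q15.
Checking each element gives: q7.

q7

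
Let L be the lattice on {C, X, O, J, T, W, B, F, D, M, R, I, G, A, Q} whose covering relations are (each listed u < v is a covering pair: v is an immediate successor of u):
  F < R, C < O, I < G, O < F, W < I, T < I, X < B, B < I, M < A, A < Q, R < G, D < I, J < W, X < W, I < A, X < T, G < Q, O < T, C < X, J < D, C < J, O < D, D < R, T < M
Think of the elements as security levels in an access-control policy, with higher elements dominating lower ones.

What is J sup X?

W

Common upper bounds of {J, X}: A, G, I, Q, W.
The least among these is W.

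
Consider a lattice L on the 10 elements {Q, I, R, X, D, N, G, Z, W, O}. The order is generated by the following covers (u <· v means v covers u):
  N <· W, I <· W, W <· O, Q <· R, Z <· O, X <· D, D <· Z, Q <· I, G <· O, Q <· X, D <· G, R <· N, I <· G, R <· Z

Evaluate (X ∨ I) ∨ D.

X ∨ I = G
G ∨ D = G

G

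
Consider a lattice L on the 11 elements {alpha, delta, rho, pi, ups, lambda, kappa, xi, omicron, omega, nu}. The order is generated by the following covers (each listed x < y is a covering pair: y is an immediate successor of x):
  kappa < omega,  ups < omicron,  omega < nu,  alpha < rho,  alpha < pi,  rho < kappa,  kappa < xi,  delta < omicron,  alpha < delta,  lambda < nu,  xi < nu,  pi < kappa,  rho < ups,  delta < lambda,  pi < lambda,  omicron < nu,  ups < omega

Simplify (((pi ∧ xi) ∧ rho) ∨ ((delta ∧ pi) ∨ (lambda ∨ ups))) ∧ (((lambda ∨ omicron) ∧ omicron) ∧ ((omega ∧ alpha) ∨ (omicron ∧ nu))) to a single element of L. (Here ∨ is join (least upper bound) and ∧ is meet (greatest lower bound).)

pi ∧ xi = pi
pi ∧ rho = alpha
delta ∧ pi = alpha
lambda ∨ ups = nu
alpha ∨ nu = nu
alpha ∨ nu = nu
lambda ∨ omicron = nu
nu ∧ omicron = omicron
omega ∧ alpha = alpha
omicron ∧ nu = omicron
alpha ∨ omicron = omicron
omicron ∧ omicron = omicron
nu ∧ omicron = omicron

omicron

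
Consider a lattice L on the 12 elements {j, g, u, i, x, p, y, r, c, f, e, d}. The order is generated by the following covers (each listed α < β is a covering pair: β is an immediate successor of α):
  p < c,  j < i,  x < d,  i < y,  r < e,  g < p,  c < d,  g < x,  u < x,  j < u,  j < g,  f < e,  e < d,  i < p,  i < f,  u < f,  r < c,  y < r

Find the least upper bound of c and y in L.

Common upper bounds of {c, y}: c, d.
The least among these is c.

c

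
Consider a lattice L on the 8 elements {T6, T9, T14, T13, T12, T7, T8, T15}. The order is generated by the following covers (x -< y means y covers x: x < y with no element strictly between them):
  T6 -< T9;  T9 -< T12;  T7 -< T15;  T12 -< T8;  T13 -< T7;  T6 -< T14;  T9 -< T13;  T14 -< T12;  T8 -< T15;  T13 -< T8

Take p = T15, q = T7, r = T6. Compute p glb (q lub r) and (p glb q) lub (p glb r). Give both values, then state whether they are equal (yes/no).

q lub r = T7, so p glb (q lub r) = T15 glb T7 = T7.
p glb q = T7 and p glb r = T6, so (p glb q) lub (p glb r) = T7 lub T6 = T7.
Equal: yes.

T7; T7; yes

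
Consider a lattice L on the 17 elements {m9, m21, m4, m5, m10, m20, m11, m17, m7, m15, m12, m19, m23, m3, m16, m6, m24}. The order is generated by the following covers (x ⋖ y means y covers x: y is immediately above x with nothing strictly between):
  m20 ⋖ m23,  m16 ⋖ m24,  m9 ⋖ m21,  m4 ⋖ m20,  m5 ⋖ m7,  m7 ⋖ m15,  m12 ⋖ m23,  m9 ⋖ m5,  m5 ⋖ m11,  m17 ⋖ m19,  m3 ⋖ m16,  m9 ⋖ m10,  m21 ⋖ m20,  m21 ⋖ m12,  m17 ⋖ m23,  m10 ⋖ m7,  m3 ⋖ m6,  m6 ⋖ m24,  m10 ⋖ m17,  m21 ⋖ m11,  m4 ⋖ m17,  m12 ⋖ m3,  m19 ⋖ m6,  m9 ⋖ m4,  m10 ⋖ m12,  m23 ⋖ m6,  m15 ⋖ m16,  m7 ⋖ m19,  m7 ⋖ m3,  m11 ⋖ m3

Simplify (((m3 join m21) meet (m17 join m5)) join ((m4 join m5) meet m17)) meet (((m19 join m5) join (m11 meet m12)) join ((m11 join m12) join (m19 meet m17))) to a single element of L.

m3 ∨ m21 = m3
m17 ∨ m5 = m19
m3 ∧ m19 = m7
m4 ∨ m5 = m19
m19 ∧ m17 = m17
m7 ∨ m17 = m19
m19 ∨ m5 = m19
m11 ∧ m12 = m21
m19 ∨ m21 = m6
m11 ∨ m12 = m3
m19 ∧ m17 = m17
m3 ∨ m17 = m6
m6 ∨ m6 = m6
m19 ∧ m6 = m19

m19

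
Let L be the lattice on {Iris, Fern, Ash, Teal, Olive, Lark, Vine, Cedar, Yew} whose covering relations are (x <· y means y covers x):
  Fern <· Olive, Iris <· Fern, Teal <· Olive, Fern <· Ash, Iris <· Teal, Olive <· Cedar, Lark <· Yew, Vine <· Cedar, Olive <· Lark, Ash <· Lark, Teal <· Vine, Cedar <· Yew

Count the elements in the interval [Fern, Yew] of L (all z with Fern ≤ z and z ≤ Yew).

The interval [Fern, Yew] = {Ash, Cedar, Fern, Lark, Olive, Yew}, which has 6 elements.

6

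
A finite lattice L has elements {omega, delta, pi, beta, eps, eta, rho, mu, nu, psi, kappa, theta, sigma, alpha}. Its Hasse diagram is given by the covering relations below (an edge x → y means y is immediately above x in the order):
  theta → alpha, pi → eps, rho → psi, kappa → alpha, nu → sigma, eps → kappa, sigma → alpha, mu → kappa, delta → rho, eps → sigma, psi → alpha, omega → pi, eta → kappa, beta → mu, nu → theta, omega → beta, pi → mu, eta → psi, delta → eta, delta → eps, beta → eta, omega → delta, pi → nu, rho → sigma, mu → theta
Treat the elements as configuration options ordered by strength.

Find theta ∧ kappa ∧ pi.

pi

Common lower bounds of {theta, kappa, pi}: omega, pi.
The greatest among these is pi.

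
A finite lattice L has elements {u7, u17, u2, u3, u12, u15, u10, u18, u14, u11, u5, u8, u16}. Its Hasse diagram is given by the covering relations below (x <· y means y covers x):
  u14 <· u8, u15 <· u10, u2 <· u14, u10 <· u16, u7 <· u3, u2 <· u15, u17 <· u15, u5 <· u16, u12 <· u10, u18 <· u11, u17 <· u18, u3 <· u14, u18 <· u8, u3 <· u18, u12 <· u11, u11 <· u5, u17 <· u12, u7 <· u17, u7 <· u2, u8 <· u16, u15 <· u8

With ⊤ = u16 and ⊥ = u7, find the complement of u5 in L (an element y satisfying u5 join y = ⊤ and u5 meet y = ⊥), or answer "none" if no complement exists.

u2

Need y with u5 ∨ y = u16 and u5 ∧ y = u7.
Checking each element gives: u2.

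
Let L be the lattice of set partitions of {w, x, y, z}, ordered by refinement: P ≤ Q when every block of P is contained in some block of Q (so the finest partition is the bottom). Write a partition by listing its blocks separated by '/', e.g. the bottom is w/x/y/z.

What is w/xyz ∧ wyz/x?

w/x/yz

The meet (common refinement) of w/xyz and wyz/x intersects blocks pairwise, giving w/x/yz.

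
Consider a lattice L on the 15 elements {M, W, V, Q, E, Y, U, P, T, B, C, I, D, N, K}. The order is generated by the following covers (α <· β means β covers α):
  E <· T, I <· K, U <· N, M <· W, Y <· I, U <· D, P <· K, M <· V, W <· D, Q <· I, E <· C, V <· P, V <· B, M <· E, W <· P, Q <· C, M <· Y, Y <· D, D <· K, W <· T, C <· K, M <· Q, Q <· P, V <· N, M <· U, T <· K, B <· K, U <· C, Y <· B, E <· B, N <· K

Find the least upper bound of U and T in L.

Common upper bounds of {U, T}: K.
The least among these is K.

K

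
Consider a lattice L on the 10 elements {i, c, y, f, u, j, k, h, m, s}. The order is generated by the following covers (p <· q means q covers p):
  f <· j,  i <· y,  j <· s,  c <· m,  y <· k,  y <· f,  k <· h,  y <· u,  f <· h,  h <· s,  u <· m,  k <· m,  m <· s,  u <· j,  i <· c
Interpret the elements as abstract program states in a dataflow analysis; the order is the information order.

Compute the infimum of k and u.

y

Common lower bounds of {k, u}: i, y.
The greatest among these is y.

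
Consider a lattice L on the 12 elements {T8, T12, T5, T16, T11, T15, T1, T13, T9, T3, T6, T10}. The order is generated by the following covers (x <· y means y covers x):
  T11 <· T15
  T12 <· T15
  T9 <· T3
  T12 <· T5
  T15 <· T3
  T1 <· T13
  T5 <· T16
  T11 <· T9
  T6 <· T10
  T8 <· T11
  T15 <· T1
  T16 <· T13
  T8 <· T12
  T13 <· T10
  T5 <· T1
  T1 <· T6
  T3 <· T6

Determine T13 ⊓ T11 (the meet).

Common lower bounds of {T13, T11}: T11, T8.
The greatest among these is T11.

T11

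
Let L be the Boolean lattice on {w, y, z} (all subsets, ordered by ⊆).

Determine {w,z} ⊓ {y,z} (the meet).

{z}

Common lower bounds of {{w,z}, {y,z}}: {z}, ∅.
The greatest among these is {z}.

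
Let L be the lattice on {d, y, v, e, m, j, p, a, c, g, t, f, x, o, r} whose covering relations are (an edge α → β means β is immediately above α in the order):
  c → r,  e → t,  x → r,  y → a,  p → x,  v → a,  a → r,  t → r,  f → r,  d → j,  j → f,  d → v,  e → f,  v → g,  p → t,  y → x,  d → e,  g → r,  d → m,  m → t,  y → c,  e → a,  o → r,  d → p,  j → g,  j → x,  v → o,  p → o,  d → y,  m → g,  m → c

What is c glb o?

d

Common lower bounds of {c, o}: d.
The greatest among these is d.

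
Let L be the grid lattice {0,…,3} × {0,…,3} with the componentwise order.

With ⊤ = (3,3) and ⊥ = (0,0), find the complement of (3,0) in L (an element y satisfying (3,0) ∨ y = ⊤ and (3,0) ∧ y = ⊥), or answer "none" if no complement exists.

(0,3)

Need y with (3,0) ∨ y = (3,3) and (3,0) ∧ y = (0,0).
Checking each element gives: (0,3).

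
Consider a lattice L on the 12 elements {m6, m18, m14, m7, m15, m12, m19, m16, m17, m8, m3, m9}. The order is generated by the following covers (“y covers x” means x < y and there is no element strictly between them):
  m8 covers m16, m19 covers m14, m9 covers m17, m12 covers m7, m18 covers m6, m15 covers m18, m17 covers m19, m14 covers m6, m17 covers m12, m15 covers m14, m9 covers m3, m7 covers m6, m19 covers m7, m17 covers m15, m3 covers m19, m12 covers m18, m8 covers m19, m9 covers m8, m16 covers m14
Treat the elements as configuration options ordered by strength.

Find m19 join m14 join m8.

Common upper bounds of {m19, m14, m8}: m8, m9.
The least among these is m8.

m8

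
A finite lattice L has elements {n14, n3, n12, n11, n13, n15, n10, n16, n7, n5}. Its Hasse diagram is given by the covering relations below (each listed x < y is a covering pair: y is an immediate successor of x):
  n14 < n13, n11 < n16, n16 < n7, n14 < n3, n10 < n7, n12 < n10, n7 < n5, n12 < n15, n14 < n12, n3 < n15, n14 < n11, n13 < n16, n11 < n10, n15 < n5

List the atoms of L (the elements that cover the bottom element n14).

n11, n12, n13, n3

The atoms are exactly the elements that cover n14: n11, n12, n13, n3.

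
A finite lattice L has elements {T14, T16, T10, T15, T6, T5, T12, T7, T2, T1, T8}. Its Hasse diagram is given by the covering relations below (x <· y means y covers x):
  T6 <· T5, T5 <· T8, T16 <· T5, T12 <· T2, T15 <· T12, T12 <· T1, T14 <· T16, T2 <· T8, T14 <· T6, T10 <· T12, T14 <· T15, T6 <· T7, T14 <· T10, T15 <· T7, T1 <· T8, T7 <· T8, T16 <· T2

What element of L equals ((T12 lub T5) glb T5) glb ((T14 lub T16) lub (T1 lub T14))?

T5

T12 ∨ T5 = T8
T8 ∧ T5 = T5
T14 ∨ T16 = T16
T1 ∨ T14 = T1
T16 ∨ T1 = T8
T5 ∧ T8 = T5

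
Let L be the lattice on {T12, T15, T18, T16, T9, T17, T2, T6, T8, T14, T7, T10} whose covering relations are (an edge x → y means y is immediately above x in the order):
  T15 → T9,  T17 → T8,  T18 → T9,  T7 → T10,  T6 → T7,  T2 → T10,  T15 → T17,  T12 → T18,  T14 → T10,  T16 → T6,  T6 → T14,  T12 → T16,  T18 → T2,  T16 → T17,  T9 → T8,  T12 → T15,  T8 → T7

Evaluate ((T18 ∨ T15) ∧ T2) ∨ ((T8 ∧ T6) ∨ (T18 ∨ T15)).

T18 ∨ T15 = T9
T9 ∧ T2 = T18
T8 ∧ T6 = T16
T18 ∨ T15 = T9
T16 ∨ T9 = T8
T18 ∨ T8 = T8

T8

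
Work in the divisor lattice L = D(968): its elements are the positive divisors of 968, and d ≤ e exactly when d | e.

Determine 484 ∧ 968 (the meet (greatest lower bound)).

484

In the divisibility order, the meet is the greatest common divisor: gcd(484, 968) = 484.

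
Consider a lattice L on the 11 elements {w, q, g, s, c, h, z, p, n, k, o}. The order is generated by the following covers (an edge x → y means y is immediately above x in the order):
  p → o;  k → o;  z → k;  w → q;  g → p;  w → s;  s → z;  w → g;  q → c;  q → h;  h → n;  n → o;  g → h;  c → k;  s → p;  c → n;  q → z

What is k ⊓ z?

Common lower bounds of {k, z}: q, s, w, z.
The greatest among these is z.

z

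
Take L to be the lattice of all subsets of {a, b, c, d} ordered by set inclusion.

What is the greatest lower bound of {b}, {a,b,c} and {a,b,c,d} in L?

Under ⊆, meet is intersection: {b} ∩ {a,b,c} ∩ {a,b,c,d} = {b}.

{b}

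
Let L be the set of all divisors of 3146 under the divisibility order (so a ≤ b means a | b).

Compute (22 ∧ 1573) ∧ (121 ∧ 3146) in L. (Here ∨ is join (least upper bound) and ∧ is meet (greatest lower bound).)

11

22 ∧ 1573 = 11
121 ∧ 3146 = 121
11 ∧ 121 = 11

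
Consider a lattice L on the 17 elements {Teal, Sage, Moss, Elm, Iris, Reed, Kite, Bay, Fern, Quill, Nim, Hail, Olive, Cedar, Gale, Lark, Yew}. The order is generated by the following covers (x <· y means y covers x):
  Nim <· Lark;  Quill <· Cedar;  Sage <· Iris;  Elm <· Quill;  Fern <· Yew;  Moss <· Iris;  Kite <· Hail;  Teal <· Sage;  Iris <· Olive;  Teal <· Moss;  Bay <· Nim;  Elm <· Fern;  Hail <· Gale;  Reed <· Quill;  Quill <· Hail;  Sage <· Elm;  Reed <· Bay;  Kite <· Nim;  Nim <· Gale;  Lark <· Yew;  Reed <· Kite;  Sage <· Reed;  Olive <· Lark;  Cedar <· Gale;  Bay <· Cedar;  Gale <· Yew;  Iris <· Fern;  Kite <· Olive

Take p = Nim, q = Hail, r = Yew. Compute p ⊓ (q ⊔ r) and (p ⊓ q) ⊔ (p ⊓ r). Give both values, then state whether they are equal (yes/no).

q ⊔ r = Yew, so p ⊓ (q ⊔ r) = Nim ⊓ Yew = Nim.
p ⊓ q = Kite and p ⊓ r = Nim, so (p ⊓ q) ⊔ (p ⊓ r) = Kite ⊔ Nim = Nim.
Equal: yes.

Nim; Nim; yes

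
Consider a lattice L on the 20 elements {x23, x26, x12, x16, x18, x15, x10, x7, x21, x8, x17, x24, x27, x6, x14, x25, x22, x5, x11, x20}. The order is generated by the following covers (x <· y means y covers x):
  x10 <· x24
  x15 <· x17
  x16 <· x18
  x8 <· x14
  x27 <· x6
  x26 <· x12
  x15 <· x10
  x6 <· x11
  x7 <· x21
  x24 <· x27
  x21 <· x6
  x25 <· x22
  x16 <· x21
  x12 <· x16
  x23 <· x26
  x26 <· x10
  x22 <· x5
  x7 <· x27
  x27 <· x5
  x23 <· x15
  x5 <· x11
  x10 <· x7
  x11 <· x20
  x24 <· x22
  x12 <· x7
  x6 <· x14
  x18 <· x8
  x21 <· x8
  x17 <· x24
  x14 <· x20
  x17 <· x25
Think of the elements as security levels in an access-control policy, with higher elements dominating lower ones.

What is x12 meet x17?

Common lower bounds of {x12, x17}: x23.
The greatest among these is x23.

x23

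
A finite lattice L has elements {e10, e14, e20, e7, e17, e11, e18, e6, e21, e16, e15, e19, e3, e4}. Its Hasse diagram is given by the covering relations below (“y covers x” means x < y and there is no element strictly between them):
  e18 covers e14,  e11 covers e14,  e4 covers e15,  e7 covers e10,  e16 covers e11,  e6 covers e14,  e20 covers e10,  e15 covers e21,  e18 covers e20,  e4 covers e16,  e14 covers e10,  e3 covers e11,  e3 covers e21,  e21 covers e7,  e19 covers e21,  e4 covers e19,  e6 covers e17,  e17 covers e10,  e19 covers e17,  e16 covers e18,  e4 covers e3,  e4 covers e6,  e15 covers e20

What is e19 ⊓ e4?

e19

Common lower bounds of {e19, e4}: e10, e17, e19, e21, e7.
The greatest among these is e19.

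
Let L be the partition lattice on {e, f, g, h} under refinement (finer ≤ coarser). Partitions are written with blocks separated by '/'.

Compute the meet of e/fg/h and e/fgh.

The meet (common refinement) of e/fg/h and e/fgh intersects blocks pairwise, giving e/fg/h.

e/fg/h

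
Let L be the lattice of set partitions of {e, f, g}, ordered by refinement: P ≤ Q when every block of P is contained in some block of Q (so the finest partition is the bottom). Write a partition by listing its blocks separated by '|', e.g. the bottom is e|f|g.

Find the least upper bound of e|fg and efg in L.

efg

The join of e|fg and efg merges any blocks that overlap across the partitions, giving efg.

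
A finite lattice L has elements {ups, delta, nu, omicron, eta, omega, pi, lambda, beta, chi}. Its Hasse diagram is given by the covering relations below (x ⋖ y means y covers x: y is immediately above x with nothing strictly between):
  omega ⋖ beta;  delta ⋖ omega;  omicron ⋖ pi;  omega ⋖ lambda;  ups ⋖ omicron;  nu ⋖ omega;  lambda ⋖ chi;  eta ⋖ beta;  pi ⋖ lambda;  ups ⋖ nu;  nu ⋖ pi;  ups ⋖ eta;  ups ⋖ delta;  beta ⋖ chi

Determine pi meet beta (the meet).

Common lower bounds of {pi, beta}: nu, ups.
The greatest among these is nu.

nu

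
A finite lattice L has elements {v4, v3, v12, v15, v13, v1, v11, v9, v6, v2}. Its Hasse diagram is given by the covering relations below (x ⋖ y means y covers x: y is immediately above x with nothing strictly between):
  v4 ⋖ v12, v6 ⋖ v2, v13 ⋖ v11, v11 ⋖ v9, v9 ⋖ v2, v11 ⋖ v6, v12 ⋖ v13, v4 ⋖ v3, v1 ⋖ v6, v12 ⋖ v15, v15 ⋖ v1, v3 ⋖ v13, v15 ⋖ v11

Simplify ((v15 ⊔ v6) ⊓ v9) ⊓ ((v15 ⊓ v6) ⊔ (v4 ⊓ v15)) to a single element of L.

v15 ∨ v6 = v6
v6 ∧ v9 = v11
v15 ∧ v6 = v15
v4 ∧ v15 = v4
v15 ∨ v4 = v15
v11 ∧ v15 = v15

v15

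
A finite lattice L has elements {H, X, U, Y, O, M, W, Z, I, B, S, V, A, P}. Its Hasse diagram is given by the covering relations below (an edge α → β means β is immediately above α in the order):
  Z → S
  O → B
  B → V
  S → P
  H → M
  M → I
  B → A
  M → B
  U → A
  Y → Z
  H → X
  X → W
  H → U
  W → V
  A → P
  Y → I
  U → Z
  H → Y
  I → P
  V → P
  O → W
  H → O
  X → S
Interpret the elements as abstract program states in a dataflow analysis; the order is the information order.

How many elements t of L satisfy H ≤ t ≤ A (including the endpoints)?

6

The interval [H, A] = {A, B, H, M, O, U}, which has 6 elements.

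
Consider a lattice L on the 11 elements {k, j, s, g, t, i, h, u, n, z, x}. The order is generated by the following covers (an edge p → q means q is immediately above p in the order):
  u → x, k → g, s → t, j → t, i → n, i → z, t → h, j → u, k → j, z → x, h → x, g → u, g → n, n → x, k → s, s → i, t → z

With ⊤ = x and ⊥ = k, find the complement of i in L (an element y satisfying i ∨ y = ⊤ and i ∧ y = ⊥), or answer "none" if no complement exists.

u

Need y with i ∨ y = x and i ∧ y = k.
Checking each element gives: u.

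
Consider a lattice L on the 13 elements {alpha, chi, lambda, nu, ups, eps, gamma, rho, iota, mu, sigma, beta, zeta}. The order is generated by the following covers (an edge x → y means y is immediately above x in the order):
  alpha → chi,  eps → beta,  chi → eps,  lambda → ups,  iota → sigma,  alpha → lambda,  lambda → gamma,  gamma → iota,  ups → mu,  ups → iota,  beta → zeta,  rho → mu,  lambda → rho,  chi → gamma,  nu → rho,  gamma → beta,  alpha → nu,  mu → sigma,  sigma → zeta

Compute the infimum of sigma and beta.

gamma

Common lower bounds of {sigma, beta}: alpha, chi, gamma, lambda.
The greatest among these is gamma.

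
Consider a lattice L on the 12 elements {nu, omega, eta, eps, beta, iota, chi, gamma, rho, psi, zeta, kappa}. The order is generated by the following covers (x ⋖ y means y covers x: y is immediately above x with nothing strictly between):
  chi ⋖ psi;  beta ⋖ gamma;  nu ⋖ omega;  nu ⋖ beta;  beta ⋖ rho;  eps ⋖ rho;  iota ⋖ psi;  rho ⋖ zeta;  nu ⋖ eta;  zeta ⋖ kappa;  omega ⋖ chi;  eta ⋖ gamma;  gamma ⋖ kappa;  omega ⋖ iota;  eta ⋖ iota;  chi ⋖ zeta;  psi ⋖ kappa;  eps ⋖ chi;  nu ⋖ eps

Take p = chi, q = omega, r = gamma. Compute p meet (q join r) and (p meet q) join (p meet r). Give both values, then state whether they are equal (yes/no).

chi; omega; no

q join r = kappa, so p meet (q join r) = chi meet kappa = chi.
p meet q = omega and p meet r = nu, so (p meet q) join (p meet r) = omega join nu = omega.
Equal: no.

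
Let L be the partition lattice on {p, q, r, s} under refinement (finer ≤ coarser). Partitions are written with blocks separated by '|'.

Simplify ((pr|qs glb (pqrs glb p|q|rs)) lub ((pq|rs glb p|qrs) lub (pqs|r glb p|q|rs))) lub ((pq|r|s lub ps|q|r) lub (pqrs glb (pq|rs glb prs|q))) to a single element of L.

pqrs

pqrs ∧ p|q|rs = p|q|rs
pr|qs ∧ p|q|rs = p|q|r|s
pq|rs ∧ p|qrs = p|q|rs
pqs|r ∧ p|q|rs = p|q|r|s
p|q|rs ∨ p|q|r|s = p|q|rs
p|q|r|s ∨ p|q|rs = p|q|rs
pq|r|s ∨ ps|q|r = pqs|r
pq|rs ∧ prs|q = p|q|rs
pqrs ∧ p|q|rs = p|q|rs
pqs|r ∨ p|q|rs = pqrs
p|q|rs ∨ pqrs = pqrs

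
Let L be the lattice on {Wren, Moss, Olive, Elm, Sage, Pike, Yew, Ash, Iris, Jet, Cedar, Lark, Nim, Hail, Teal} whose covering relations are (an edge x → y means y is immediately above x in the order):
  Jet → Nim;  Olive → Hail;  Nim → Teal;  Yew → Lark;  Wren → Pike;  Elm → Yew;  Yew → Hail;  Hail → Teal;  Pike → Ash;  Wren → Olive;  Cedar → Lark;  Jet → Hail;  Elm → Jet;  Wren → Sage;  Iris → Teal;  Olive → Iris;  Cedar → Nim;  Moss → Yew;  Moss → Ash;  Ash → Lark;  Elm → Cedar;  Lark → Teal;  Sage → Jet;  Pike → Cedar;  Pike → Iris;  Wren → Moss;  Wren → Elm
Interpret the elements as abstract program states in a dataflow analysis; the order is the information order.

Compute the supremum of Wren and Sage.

Sage

Common upper bounds of {Wren, Sage}: Hail, Jet, Nim, Sage, Teal.
The least among these is Sage.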